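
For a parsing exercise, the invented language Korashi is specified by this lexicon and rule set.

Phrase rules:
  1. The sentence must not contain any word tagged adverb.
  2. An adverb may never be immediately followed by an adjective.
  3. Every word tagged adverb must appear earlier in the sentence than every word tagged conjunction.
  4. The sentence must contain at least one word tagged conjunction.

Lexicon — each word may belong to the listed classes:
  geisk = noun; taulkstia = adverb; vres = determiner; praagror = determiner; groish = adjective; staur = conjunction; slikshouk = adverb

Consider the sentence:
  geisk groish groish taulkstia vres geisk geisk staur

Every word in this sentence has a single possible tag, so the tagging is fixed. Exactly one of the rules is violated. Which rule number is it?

Fixed tagging: noun adjective adjective adverb determiner noun noun conjunction.
Checking each rule: R1 violated, R2 holds, R3 holds, R4 holds.
Only rule 1 fails.

1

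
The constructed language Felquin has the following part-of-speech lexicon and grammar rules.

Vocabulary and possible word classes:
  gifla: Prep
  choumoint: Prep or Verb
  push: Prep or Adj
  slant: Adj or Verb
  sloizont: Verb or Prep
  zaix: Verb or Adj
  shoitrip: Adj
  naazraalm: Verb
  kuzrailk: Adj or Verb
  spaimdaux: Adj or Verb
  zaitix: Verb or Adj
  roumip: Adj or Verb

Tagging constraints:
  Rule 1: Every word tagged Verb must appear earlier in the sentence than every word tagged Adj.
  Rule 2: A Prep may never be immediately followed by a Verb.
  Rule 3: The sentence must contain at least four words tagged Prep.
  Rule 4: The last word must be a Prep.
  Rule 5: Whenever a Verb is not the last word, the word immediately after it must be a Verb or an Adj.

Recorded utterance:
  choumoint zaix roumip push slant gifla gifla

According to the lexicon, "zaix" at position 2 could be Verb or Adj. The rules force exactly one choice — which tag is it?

Candidates per position — 1:choumoint {Prep,Verb}; 2:zaix {Verb,Adj}; 3:roumip {Adj,Verb}; 4:push {Prep,Adj}; 5:slant {Adj,Verb}; 6:gifla {Prep}; 7:gifla {Prep}.
At position 1, choosing Verb makes rule 3 impossible to satisfy; hence Prep.
At position 2, choosing Verb makes rule 2 impossible to satisfy; hence Adj.
At position 3, choosing Verb makes rule 1 impossible to satisfy; hence Adj.
At position 4, choosing Adj makes rule 3 impossible to satisfy; hence Prep.
At position 5, choosing Verb makes rule 1 impossible to satisfy; hence Adj.
The unique satisfying tagging is: Prep Adj Adj Prep Adj Prep Prep.
Checking: rule 1 ok; rule 2 ok; rule 3 ok; rule 4 ok; rule 5 ok.

Adj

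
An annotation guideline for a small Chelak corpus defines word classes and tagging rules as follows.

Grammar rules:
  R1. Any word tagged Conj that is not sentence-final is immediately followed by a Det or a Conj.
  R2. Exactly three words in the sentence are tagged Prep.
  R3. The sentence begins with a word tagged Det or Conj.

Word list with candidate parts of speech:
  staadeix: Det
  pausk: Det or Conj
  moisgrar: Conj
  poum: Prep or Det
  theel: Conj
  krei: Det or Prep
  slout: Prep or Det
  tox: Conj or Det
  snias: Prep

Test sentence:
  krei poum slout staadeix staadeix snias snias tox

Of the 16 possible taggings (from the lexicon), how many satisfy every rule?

Candidates per position — 1:krei {Det,Prep}; 2:poum {Prep,Det}; 3:slout {Prep,Det}; 4:staadeix {Det}; 5:staadeix {Det}; 6:snias {Prep}; 7:snias {Prep}; 8:tox {Conj,Det}.
There are 16 candidate sequences in total.
The sequences that satisfy every rule: Det Prep Det Det Det Prep Prep Conj; Det Prep Det Det Det Prep Prep Det; Det Det Prep Det Det Prep Prep Conj; Det Det Prep Det Det Prep Prep Det.
Count = 4.

4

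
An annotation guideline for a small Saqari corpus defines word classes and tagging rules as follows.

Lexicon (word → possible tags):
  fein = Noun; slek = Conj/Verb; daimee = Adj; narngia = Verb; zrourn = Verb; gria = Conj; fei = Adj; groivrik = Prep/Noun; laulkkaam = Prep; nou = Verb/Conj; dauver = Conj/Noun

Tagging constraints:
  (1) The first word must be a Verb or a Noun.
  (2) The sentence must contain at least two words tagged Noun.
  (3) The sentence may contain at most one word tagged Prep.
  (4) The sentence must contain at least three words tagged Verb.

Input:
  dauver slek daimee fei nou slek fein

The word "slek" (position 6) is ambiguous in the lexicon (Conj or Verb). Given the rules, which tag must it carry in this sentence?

Verb

Candidates per position — 1:dauver {Conj,Noun}; 2:slek {Conj,Verb}; 3:daimee {Adj}; 4:fei {Adj}; 5:nou {Verb,Conj}; 6:slek {Conj,Verb}; 7:fein {Noun}.
At position 1, choosing Conj makes rule 1 impossible to satisfy; hence Noun.
At position 2, choosing Conj makes rule 4 impossible to satisfy; hence Verb.
At position 5, choosing Conj makes rule 4 impossible to satisfy; hence Verb.
At position 6, choosing Conj makes rule 4 impossible to satisfy; hence Verb.
The only consistent sequence is: Noun Verb Adj Adj Verb Verb Noun.
Rule-by-rule: rule 1 holds; rule 2 holds; rule 3 holds; rule 4 holds.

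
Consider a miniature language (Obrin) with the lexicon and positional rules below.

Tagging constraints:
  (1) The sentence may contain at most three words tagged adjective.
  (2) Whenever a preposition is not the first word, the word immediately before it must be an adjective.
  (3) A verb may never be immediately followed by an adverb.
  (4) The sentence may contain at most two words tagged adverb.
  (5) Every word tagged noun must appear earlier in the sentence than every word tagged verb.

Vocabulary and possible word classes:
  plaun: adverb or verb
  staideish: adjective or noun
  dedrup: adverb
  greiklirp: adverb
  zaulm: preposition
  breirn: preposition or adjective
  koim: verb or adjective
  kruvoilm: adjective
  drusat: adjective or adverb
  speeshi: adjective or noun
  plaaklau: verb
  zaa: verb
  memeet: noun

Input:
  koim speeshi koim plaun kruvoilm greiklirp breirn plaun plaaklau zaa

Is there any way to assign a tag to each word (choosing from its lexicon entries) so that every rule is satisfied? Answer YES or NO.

Candidates per position — 1:koim {verb,adjective}; 2:speeshi {adjective,noun}; 3:koim {verb,adjective}; 4:plaun {adverb,verb}; 5:kruvoilm {adjective}; 6:greiklirp {adverb}; 7:breirn {preposition,adjective}; 8:plaun {adverb,verb}; 9:plaaklau {verb}; 10:zaa {verb}.
One satisfying assignment: adjective noun verb verb adjective adverb adjective adverb verb verb.
Check: rule 1 holds; rule 2 holds; rule 3 holds; rule 4 holds; rule 5 holds.

YES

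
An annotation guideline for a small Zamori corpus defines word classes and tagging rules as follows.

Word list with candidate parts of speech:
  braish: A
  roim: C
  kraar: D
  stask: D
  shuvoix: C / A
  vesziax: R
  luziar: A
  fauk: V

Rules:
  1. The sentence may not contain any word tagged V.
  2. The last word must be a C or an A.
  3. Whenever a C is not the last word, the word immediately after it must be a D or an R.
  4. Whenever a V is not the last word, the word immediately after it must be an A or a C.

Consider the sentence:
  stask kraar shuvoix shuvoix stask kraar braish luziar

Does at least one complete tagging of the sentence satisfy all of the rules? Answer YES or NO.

Candidates per position — 1:stask {D}; 2:kraar {D}; 3:shuvoix {C,A}; 4:shuvoix {C,A}; 5:stask {D}; 6:kraar {D}; 7:braish {A}; 8:luziar {A}.
One satisfying assignment: D D A C D D A A.
Checking: rule 1 ✓; rule 2 ✓; rule 3 ✓; rule 4 ✓.

YES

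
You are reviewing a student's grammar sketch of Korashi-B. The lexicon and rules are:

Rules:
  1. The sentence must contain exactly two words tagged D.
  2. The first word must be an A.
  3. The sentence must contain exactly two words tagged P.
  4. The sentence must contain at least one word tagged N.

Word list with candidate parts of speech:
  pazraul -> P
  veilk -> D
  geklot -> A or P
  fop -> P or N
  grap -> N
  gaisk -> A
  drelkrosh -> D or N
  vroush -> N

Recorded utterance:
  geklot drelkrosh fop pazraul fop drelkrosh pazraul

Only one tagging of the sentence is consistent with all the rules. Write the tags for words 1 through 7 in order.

Candidates per position — 1:geklot {A,P}; 2:drelkrosh {D,N}; 3:fop {P,N}; 4:pazraul {P}; 5:fop {P,N}; 6:drelkrosh {D,N}; 7:pazraul {P}.
At position 1, choosing P makes rule 2 impossible to satisfy; hence A.
At position 2, choosing N makes rule 1 impossible to satisfy; hence D.
At position 3, choosing P makes rule 3 impossible to satisfy; hence N.
At position 5, choosing P makes rule 3 impossible to satisfy; hence N.
At position 6, choosing N makes rule 1 impossible to satisfy; hence D.
The only consistent sequence is: A D N P N D P.
Check: rule 1 ✓; rule 2 ✓; rule 3 ✓; rule 4 ✓.

A D N P N D P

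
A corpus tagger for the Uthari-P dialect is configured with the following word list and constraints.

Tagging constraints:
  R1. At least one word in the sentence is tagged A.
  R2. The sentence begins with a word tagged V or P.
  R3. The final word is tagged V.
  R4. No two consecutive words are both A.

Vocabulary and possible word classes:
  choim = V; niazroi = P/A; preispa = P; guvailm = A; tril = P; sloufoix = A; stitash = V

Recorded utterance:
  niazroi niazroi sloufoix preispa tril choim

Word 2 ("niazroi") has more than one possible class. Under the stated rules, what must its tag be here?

Candidates per position — 1:niazroi {P,A}; 2:niazroi {P,A}; 3:sloufoix {A}; 4:preispa {P}; 5:tril {P}; 6:choim {V}.
Position 1: A is ruled out by rule 2; that leaves P.
Position 2: A is ruled out by rule 4; that leaves P.
That leaves exactly one tagging: P P A P P V.
Check: rule 1 satisfied; rule 2 satisfied; rule 3 satisfied; rule 4 satisfied.

P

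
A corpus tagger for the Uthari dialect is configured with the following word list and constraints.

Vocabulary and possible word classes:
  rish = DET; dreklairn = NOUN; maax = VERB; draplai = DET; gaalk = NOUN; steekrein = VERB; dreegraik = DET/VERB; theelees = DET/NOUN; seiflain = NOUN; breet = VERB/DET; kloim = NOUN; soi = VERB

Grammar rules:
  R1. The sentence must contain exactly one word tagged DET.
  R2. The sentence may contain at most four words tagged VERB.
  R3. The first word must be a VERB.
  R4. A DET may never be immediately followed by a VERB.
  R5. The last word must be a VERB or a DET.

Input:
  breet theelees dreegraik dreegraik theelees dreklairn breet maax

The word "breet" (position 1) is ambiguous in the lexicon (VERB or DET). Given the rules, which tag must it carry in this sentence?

VERB

Candidates per position — 1:breet {VERB,DET}; 2:theelees {DET,NOUN}; 3:dreegraik {DET,VERB}; 4:dreegraik {DET,VERB}; 5:theelees {DET,NOUN}; 6:dreklairn {NOUN}; 7:breet {VERB,DET}; 8:maax {VERB}.
At position 1, choosing DET makes rule 3 impossible to satisfy; hence VERB.
At position 7, choosing DET makes rule 4 impossible to satisfy; hence VERB.
The remaining ambiguous positions (2, 3, 4, 5) are resolved jointly — only one combination satisfies every rule.
That leaves exactly one tagging: VERB NOUN VERB DET NOUN NOUN VERB VERB.
Verifying each rule — rule 1 ✓; rule 2 ✓; rule 3 ✓; rule 4 ✓; rule 5 ✓.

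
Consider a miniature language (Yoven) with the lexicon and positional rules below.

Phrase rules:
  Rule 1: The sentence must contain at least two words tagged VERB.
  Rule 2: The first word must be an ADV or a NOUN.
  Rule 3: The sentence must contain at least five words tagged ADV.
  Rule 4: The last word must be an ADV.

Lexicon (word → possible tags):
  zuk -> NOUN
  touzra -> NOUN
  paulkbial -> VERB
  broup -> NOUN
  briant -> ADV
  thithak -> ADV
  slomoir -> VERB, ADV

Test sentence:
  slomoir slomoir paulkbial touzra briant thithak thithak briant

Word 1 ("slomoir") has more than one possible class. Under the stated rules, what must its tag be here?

Candidates per position — 1:slomoir {VERB,ADV}; 2:slomoir {VERB,ADV}; 3:paulkbial {VERB}; 4:touzra {NOUN}; 5:briant {ADV}; 6:thithak {ADV}; 7:thithak {ADV}; 8:briant {ADV}.
Word 1 cannot be VERB — rule 2 would then fail for every completion. It is ADV.
Word 2 cannot be ADV — rule 1 would then fail for every completion. It is VERB.
So the tagging must be: ADV VERB VERB NOUN ADV ADV ADV ADV.
Check: rule 1 ok; rule 2 ok; rule 3 ok; rule 4 ok.

ADV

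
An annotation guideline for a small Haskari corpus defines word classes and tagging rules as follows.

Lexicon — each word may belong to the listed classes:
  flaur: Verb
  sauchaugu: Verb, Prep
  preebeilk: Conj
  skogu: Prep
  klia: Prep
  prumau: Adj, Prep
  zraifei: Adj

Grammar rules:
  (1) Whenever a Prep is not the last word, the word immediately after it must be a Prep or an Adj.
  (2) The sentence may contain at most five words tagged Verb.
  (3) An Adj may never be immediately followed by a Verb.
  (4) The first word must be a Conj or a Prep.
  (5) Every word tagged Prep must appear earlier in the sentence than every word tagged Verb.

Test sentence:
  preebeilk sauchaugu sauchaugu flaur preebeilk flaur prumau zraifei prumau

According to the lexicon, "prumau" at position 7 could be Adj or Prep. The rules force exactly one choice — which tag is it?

Candidates per position — 1:preebeilk {Conj}; 2:sauchaugu {Verb,Prep}; 3:sauchaugu {Verb,Prep}; 4:flaur {Verb}; 5:preebeilk {Conj}; 6:flaur {Verb}; 7:prumau {Adj,Prep}; 8:zraifei {Adj}; 9:prumau {Adj,Prep}.
Word 2 cannot be Prep — rule 1 would then fail for every completion. It is Verb.
Word 3 cannot be Prep — rule 1 would then fail for every completion. It is Verb.
Word 7 cannot be Prep — rule 5 would then fail for every completion. It is Adj.
Word 9 cannot be Prep — rule 5 would then fail for every completion. It is Adj.
The only consistent sequence is: Conj Verb Verb Verb Conj Verb Adj Adj Adj.
Rule-by-rule: rule 1 ✓; rule 2 ✓; rule 3 ✓; rule 4 ✓; rule 5 ✓.

Adj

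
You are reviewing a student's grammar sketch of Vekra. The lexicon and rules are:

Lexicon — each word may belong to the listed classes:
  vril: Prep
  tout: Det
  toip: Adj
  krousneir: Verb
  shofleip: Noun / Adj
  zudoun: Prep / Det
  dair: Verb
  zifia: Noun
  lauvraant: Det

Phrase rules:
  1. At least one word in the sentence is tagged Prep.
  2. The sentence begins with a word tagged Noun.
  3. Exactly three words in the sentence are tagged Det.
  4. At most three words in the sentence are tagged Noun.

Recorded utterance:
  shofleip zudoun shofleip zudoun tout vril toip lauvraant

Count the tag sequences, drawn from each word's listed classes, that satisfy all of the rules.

Candidates per position — 1:shofleip {Noun,Adj}; 2:zudoun {Prep,Det}; 3:shofleip {Noun,Adj}; 4:zudoun {Prep,Det}; 5:tout {Det}; 6:vril {Prep}; 7:toip {Adj}; 8:lauvraant {Det}.
There are 16 candidate sequences in total.
The sequences that satisfy every rule: Noun Prep Noun Det Det Prep Adj Det; Noun Prep Adj Det Det Prep Adj Det; Noun Det Noun Prep Det Prep Adj Det; Noun Det Adj Prep Det Prep Adj Det.
Count = 4.

4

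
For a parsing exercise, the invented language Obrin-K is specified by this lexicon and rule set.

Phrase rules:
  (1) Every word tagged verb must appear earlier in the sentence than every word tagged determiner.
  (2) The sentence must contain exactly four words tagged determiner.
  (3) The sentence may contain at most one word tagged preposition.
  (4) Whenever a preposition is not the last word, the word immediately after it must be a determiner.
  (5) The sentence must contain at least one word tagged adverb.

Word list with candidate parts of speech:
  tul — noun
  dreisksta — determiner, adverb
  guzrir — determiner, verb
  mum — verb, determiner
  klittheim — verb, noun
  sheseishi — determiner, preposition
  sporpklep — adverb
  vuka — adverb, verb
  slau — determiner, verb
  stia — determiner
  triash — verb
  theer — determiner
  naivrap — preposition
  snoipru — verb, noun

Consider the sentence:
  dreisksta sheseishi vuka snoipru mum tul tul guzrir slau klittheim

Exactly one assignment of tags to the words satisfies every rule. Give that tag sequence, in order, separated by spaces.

Candidates per position — 1:dreisksta {determiner,adverb}; 2:sheseishi {determiner,preposition}; 3:vuka {adverb,verb}; 4:snoipru {verb,noun}; 5:mum {verb,determiner}; 6:tul {noun}; 7:tul {noun}; 8:guzrir {determiner,verb}; 9:slau {determiner,verb}; 10:klittheim {verb,noun}.
At position 2, choosing preposition makes rule 4 impossible to satisfy; hence determiner.
At position 3, choosing verb makes rule 1 impossible to satisfy; hence adverb.
At position 4, choosing verb makes rule 1 impossible to satisfy; hence noun.
At position 5, choosing verb makes rule 1 impossible to satisfy; hence determiner.
At position 8, choosing verb makes rule 1 impossible to satisfy; hence determiner.
At position 9, choosing verb makes rule 1 impossible to satisfy; hence determiner.
At position 10, choosing verb makes rule 1 impossible to satisfy; hence noun.
At position 1, choosing determiner makes rule 2 impossible to satisfy; hence adverb.
The unique satisfying tagging is: adverb determiner adverb noun determiner noun noun determiner determiner noun.
Checking: rule 1 satisfied; rule 2 satisfied; rule 3 satisfied; rule 4 satisfied; rule 5 satisfied.

adverb determiner adverb noun determiner noun noun determiner determiner noun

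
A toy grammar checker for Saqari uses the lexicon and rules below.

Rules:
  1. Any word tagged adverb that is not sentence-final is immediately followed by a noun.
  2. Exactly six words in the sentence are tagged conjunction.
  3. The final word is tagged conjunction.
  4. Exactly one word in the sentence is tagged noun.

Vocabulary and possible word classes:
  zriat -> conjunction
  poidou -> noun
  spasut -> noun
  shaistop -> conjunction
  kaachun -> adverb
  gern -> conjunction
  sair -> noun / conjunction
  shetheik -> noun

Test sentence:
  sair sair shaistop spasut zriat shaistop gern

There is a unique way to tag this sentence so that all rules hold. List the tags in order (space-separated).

Candidates per position — 1:sair {noun,conjunction}; 2:sair {noun,conjunction}; 3:shaistop {conjunction}; 4:spasut {noun}; 5:zriat {conjunction}; 6:shaistop {conjunction}; 7:gern {conjunction}.
At position 1, choosing noun makes rule 2 impossible to satisfy; hence conjunction.
At position 2, choosing noun makes rule 2 impossible to satisfy; hence conjunction.
The unique satisfying tagging is: conjunction conjunction conjunction noun conjunction conjunction conjunction.
Verifying each rule — rule 1 holds; rule 2 holds; rule 3 holds; rule 4 holds.

conjunction conjunction conjunction noun conjunction conjunction conjunction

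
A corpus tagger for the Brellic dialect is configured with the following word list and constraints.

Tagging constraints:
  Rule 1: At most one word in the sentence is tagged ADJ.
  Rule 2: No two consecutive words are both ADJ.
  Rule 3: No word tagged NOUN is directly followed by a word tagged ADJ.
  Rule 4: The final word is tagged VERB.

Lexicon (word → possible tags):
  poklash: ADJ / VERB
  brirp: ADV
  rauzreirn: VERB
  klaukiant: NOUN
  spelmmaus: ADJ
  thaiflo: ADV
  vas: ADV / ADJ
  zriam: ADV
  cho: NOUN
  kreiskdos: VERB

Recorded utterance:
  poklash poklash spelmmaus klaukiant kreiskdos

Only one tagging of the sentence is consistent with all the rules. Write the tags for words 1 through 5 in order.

VERB VERB ADJ NOUN VERB

Candidates per position — 1:poklash {ADJ,VERB}; 2:poklash {ADJ,VERB}; 3:spelmmaus {ADJ}; 4:klaukiant {NOUN}; 5:kreiskdos {VERB}.
At position 1, choosing ADJ makes rule 1 impossible to satisfy; hence VERB.
At position 2, choosing ADJ makes rule 1 impossible to satisfy; hence VERB.
That leaves exactly one tagging: VERB VERB ADJ NOUN VERB.
Rule-by-rule: rule 1 satisfied; rule 2 satisfied; rule 3 satisfied; rule 4 satisfied.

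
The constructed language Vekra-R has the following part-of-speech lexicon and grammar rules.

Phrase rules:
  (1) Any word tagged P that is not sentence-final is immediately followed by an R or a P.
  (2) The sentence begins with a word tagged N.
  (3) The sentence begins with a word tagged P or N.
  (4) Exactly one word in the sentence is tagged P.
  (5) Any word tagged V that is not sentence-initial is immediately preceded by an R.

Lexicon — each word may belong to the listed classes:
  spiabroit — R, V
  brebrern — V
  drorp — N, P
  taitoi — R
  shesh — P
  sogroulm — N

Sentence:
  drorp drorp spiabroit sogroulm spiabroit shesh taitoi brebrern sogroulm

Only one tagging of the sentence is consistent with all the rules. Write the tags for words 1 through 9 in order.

Candidates per position — 1:drorp {N,P}; 2:drorp {N,P}; 3:spiabroit {R,V}; 4:sogroulm {N}; 5:spiabroit {R,V}; 6:shesh {P}; 7:taitoi {R}; 8:brebrern {V}; 9:sogroulm {N}.
Position 1: tagging it P would leave rule 2 unsatisfiable, so it must be N.
Position 2: tagging it P would leave rule 4 unsatisfiable, so it must be N.
Position 3: tagging it V would leave rule 5 unsatisfiable, so it must be R.
Position 5: tagging it V would leave rule 5 unsatisfiable, so it must be R.
That leaves exactly one tagging: N N R N R P R V N.
Verifying each rule — rule 1 ok; rule 2 ok; rule 3 ok; rule 4 ok; rule 5 ok.

N N R N R P R V N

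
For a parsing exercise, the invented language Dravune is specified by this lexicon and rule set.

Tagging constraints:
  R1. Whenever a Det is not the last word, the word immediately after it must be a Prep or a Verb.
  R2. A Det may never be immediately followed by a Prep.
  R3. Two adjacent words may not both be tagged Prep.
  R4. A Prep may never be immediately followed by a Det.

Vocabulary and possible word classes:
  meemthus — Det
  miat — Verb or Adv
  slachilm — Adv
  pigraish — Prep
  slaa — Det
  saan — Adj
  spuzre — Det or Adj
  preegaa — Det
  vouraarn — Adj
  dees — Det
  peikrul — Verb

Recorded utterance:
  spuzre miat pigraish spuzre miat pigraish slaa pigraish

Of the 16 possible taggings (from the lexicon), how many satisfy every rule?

Candidates per position — 1:spuzre {Det,Adj}; 2:miat {Verb,Adv}; 3:pigraish {Prep}; 4:spuzre {Det,Adj}; 5:miat {Verb,Adv}; 6:pigraish {Prep}; 7:slaa {Det}; 8:pigraish {Prep}.
There are 16 candidate sequences in total.
Rule 2 cannot be satisfied by any choice of tags from the lexicon.
So there is no consistent tagging.
Count = 0.

0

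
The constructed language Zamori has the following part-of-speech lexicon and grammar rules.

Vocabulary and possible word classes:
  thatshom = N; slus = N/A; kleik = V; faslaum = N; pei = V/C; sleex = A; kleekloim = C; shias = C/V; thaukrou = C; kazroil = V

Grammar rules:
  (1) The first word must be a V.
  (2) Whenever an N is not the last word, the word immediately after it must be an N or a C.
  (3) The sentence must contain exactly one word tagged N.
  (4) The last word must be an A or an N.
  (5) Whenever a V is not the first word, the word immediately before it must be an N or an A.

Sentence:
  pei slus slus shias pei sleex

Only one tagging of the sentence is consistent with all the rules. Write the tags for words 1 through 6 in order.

V A N C C A

Candidates per position — 1:pei {V,C}; 2:slus {N,A}; 3:slus {N,A}; 4:shias {C,V}; 5:pei {V,C}; 6:sleex {A}.
Position 1: tagging it C would leave rule 1 unsatisfiable, so it must be V.
Position 5: tagging it V would leave rule 5 unsatisfiable, so it must be C.
The remaining ambiguous positions (2, 3, 4) are resolved jointly — only one combination satisfies every rule.
So the tagging must be: V A N C C A.
Checking: rule 1 satisfied; rule 2 satisfied; rule 3 satisfied; rule 4 satisfied; rule 5 satisfied.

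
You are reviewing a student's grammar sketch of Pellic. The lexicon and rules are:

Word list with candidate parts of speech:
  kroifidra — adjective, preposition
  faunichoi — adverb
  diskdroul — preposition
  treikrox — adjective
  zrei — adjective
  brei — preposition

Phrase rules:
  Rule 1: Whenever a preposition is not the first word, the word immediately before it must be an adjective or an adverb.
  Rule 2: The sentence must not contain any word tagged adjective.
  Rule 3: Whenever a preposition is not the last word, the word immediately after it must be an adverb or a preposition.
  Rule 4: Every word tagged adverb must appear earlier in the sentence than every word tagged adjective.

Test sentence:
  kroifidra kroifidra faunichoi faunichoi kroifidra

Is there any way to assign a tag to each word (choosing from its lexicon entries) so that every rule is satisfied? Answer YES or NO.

NO

Candidates per position — 1:kroifidra {adjective,preposition}; 2:kroifidra {adjective,preposition}; 3:faunichoi {adverb}; 4:faunichoi {adverb}; 5:kroifidra {adjective,preposition}.
Every candidate sequence violates at least one rule; no consistent tagging exists.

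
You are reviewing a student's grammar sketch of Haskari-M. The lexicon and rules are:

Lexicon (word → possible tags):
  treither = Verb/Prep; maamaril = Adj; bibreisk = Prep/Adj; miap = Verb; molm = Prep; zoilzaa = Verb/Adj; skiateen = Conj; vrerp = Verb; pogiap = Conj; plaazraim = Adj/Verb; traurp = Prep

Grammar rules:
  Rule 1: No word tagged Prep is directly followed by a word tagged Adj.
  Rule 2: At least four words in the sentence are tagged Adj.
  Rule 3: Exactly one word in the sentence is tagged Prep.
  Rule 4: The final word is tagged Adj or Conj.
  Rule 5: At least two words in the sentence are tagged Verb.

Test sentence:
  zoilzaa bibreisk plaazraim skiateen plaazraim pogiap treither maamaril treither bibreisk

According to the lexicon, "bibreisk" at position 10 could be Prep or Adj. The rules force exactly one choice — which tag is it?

Adj

Candidates per position — 1:zoilzaa {Verb,Adj}; 2:bibreisk {Prep,Adj}; 3:plaazraim {Adj,Verb}; 4:skiateen {Conj}; 5:plaazraim {Adj,Verb}; 6:pogiap {Conj}; 7:treither {Verb,Prep}; 8:maamaril {Adj}; 9:treither {Verb,Prep}; 10:bibreisk {Prep,Adj}.
Position 7: Prep is ruled out by rule 1; that leaves Verb.
Position 10: Prep is ruled out by rule 4; that leaves Adj.
Position 9: Prep is ruled out by rule 1; that leaves Verb.
Position 2: Adj is ruled out by rule 3; that leaves Prep.
Position 3: Adj is ruled out by rule 1; that leaves Verb.
Position 5: Verb is ruled out by rule 2; that leaves Adj.
Position 1: Verb is ruled out by rule 2; that leaves Adj.
The unique satisfying tagging is: Adj Prep Verb Conj Adj Conj Verb Adj Verb Adj.
Check: rule 1 ✓; rule 2 ✓; rule 3 ✓; rule 4 ✓; rule 5 ✓.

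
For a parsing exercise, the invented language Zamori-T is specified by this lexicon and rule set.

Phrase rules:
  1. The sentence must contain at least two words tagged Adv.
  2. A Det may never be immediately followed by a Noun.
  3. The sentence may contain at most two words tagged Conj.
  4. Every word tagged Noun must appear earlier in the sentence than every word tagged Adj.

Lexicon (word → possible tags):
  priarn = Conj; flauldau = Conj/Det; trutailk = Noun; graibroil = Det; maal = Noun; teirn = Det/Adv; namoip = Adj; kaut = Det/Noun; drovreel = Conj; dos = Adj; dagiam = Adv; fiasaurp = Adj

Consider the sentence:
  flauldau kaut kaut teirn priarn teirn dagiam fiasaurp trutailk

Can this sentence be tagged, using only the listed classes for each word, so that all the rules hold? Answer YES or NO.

NO

Candidates per position — 1:flauldau {Conj,Det}; 2:kaut {Det,Noun}; 3:kaut {Det,Noun}; 4:teirn {Det,Adv}; 5:priarn {Conj}; 6:teirn {Det,Adv}; 7:dagiam {Adv}; 8:fiasaurp {Adj}; 9:trutailk {Noun}.
Rule 4 cannot be satisfied by any choice of tags from the lexicon.
So there is no consistent tagging.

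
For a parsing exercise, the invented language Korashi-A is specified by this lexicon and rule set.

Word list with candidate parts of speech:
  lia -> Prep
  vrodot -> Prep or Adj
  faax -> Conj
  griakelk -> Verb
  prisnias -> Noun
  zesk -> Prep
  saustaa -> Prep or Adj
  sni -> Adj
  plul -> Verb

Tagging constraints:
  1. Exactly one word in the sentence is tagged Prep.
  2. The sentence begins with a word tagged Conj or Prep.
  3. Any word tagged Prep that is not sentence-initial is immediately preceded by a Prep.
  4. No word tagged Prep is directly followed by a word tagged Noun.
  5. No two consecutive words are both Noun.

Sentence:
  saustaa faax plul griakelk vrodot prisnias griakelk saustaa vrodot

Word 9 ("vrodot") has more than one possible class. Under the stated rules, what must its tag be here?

Adj

Candidates per position — 1:saustaa {Prep,Adj}; 2:faax {Conj}; 3:plul {Verb}; 4:griakelk {Verb}; 5:vrodot {Prep,Adj}; 6:prisnias {Noun}; 7:griakelk {Verb}; 8:saustaa {Prep,Adj}; 9:vrodot {Prep,Adj}.
Position 1: tagging it Adj would leave rule 2 unsatisfiable, so it must be Prep.
Position 5: tagging it Prep would leave rule 1 unsatisfiable, so it must be Adj.
Position 8: tagging it Prep would leave rule 1 unsatisfiable, so it must be Adj.
Position 9: tagging it Prep would leave rule 1 unsatisfiable, so it must be Adj.
So the tagging must be: Prep Conj Verb Verb Adj Noun Verb Adj Adj.
Verifying each rule — rule 1 holds; rule 2 holds; rule 3 holds; rule 4 holds; rule 5 holds.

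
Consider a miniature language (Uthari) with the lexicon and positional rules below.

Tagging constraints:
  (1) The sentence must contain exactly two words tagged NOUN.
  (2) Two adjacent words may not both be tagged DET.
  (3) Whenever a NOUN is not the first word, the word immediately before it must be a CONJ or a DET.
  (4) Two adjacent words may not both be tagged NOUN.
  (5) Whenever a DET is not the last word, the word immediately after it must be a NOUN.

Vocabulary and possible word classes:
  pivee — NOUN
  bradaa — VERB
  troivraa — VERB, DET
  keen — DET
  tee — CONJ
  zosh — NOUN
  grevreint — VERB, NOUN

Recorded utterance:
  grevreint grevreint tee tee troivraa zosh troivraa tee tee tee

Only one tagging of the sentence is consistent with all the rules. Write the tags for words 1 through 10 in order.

NOUN VERB CONJ CONJ DET NOUN VERB CONJ CONJ CONJ

Candidates per position — 1:grevreint {VERB,NOUN}; 2:grevreint {VERB,NOUN}; 3:tee {CONJ}; 4:tee {CONJ}; 5:troivraa {VERB,DET}; 6:zosh {NOUN}; 7:troivraa {VERB,DET}; 8:tee {CONJ}; 9:tee {CONJ}; 10:tee {CONJ}.
Position 2: tagging it NOUN would leave rule 3 unsatisfiable, so it must be VERB.
Position 5: tagging it VERB would leave rule 3 unsatisfiable, so it must be DET.
Position 7: tagging it DET would leave rule 5 unsatisfiable, so it must be VERB.
Position 1: tagging it VERB would leave rule 1 unsatisfiable, so it must be NOUN.
The only consistent sequence is: NOUN VERB CONJ CONJ DET NOUN VERB CONJ CONJ CONJ.
Verifying each rule — rule 1 ✓; rule 2 ✓; rule 3 ✓; rule 4 ✓; rule 5 ✓.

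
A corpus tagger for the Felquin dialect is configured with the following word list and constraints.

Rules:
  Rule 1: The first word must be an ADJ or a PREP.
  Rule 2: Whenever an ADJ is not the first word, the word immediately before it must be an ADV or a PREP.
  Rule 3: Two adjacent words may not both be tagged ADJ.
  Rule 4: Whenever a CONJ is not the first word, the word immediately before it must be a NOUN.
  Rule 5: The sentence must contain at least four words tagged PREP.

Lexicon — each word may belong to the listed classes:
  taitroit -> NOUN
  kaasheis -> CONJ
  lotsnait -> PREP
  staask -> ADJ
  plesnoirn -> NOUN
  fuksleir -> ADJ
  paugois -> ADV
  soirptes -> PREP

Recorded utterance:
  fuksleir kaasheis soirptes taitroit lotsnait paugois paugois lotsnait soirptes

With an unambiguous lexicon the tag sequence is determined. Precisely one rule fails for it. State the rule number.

Fixed tagging: ADJ CONJ PREP NOUN PREP ADV ADV PREP PREP.
Checking each rule: R1 pass, R2 pass, R3 pass, R4 fail, R5 pass.
Only rule 4 fails.

4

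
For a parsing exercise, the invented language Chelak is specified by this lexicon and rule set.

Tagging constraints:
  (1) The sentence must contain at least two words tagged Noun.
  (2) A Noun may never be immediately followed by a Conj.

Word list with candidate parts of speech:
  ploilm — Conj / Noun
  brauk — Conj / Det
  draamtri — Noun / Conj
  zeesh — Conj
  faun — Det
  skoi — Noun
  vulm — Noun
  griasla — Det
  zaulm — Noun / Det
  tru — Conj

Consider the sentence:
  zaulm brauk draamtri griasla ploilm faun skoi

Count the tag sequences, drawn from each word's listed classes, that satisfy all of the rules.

10

Candidates per position — 1:zaulm {Noun,Det}; 2:brauk {Conj,Det}; 3:draamtri {Noun,Conj}; 4:griasla {Det}; 5:ploilm {Conj,Noun}; 6:faun {Det}; 7:skoi {Noun}.
There are 16 candidate sequences in total.
Checking each against the rules leaves 10 sequences.
Count = 10.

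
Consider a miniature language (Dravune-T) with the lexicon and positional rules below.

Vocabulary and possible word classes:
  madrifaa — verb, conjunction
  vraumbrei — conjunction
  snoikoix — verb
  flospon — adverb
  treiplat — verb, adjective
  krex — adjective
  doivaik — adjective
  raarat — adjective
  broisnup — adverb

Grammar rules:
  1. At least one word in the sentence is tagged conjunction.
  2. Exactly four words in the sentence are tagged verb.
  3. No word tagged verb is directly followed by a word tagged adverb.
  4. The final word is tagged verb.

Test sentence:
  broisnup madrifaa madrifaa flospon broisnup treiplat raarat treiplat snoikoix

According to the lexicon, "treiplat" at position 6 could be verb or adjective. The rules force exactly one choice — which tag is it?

verb

Candidates per position — 1:broisnup {adverb}; 2:madrifaa {verb,conjunction}; 3:madrifaa {verb,conjunction}; 4:flospon {adverb}; 5:broisnup {adverb}; 6:treiplat {verb,adjective}; 7:raarat {adjective}; 8:treiplat {verb,adjective}; 9:snoikoix {verb}.
Position 3: tagging it verb would leave rule 3 unsatisfiable, so it must be conjunction.
Position 6: tagging it adjective would leave rule 2 unsatisfiable, so it must be verb.
Position 8: tagging it adjective would leave rule 2 unsatisfiable, so it must be verb.
Position 2: tagging it conjunction would leave rule 2 unsatisfiable, so it must be verb.
That leaves exactly one tagging: adverb verb conjunction adverb adverb verb adjective verb verb.
Rule-by-rule: rule 1 ok; rule 2 ok; rule 3 ok; rule 4 ok.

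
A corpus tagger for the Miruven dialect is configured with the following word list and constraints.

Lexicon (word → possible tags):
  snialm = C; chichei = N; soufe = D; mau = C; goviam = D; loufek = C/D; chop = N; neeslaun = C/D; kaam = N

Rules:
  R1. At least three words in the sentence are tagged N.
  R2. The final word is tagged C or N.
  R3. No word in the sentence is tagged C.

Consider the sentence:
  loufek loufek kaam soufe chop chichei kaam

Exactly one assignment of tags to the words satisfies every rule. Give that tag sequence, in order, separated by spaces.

Candidates per position — 1:loufek {C,D}; 2:loufek {C,D}; 3:kaam {N}; 4:soufe {D}; 5:chop {N}; 6:chichei {N}; 7:kaam {N}.
Position 1: C is ruled out by rule 3; that leaves D.
Position 2: C is ruled out by rule 3; that leaves D.
The unique satisfying tagging is: D D N D N N N.
Check: rule 1 satisfied; rule 2 satisfied; rule 3 satisfied.

D D N D N N N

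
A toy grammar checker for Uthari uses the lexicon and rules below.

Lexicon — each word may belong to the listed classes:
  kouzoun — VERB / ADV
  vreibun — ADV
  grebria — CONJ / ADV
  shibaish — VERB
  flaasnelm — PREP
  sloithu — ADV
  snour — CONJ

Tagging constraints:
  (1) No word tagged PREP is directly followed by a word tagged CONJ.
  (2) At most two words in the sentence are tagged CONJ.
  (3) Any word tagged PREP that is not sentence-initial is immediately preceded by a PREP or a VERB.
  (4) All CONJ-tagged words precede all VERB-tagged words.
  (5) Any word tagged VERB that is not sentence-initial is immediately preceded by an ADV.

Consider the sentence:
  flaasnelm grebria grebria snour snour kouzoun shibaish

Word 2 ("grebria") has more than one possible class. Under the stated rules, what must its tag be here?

ADV

Candidates per position — 1:flaasnelm {PREP}; 2:grebria {CONJ,ADV}; 3:grebria {CONJ,ADV}; 4:snour {CONJ}; 5:snour {CONJ}; 6:kouzoun {VERB,ADV}; 7:shibaish {VERB}.
Word 2 cannot be CONJ — rule 1 would then fail for every completion. It is ADV.
Word 3 cannot be CONJ — rule 2 would then fail for every completion. It is ADV.
Word 6 cannot be VERB — rule 5 would then fail for every completion. It is ADV.
So the tagging must be: PREP ADV ADV CONJ CONJ ADV VERB.
Check: rule 1 satisfied; rule 2 satisfied; rule 3 satisfied; rule 4 satisfied; rule 5 satisfied.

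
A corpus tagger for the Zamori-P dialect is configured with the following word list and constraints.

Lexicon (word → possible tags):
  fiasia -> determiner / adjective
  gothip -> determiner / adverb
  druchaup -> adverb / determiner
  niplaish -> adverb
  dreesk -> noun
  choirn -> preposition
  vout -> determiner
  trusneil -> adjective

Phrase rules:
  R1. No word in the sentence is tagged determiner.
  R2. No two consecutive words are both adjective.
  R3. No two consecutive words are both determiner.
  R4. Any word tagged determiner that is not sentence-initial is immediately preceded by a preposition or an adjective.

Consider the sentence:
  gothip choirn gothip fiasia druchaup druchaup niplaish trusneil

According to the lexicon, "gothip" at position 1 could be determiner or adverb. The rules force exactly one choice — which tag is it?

Candidates per position — 1:gothip {determiner,adverb}; 2:choirn {preposition}; 3:gothip {determiner,adverb}; 4:fiasia {determiner,adjective}; 5:druchaup {adverb,determiner}; 6:druchaup {adverb,determiner}; 7:niplaish {adverb}; 8:trusneil {adjective}.
Position 1: determiner is ruled out by rule 1; that leaves adverb.
Position 3: determiner is ruled out by rule 1; that leaves adverb.
Position 4: determiner is ruled out by rule 1; that leaves adjective.
Position 5: determiner is ruled out by rule 1; that leaves adverb.
Position 6: determiner is ruled out by rule 1; that leaves adverb.
The unique satisfying tagging is: adverb preposition adverb adjective adverb adverb adverb adjective.
Checking: rule 1 holds; rule 2 holds; rule 3 holds; rule 4 holds.

adverb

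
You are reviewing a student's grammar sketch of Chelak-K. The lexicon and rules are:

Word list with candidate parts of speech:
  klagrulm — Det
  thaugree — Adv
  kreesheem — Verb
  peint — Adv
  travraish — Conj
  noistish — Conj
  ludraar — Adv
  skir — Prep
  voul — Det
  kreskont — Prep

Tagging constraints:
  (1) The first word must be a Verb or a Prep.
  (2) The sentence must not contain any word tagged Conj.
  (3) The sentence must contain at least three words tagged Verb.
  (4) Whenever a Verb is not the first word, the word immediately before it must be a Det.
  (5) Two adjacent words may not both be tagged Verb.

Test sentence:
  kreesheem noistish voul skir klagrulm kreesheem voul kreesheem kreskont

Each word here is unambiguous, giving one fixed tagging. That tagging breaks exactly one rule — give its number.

Fixed tagging: Verb Conj Det Prep Det Verb Det Verb Prep.
Checking each rule: R1 ok, R2 fails, R3 ok, R4 ok, R5 ok.
Only rule 2 fails.

2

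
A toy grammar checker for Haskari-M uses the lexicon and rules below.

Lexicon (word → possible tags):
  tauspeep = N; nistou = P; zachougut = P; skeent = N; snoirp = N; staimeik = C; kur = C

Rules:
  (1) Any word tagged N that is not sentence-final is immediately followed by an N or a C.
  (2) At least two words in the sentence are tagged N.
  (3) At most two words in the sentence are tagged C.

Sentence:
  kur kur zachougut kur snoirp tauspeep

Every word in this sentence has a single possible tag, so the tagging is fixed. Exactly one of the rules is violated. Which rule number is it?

Fixed tagging: C C P C N N.
Checking each rule: R1 pass, R2 pass, R3 fail.
Only rule 3 fails.

3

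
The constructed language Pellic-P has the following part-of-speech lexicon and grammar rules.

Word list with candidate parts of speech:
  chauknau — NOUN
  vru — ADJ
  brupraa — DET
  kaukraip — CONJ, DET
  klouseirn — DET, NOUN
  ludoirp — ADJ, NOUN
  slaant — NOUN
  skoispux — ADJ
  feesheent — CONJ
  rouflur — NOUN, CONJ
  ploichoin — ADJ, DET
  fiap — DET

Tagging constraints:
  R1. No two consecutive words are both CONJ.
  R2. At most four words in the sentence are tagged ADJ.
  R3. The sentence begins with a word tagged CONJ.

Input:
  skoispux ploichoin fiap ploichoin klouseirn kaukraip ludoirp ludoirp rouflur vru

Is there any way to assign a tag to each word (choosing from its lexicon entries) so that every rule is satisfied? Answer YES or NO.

Candidates per position — 1:skoispux {ADJ}; 2:ploichoin {ADJ,DET}; 3:fiap {DET}; 4:ploichoin {ADJ,DET}; 5:klouseirn {DET,NOUN}; 6:kaukraip {CONJ,DET}; 7:ludoirp {ADJ,NOUN}; 8:ludoirp {ADJ,NOUN}; 9:rouflur {NOUN,CONJ}; 10:vru {ADJ}.
Rule 3 cannot be satisfied by any choice of tags from the lexicon.
So there is no consistent tagging.

NO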